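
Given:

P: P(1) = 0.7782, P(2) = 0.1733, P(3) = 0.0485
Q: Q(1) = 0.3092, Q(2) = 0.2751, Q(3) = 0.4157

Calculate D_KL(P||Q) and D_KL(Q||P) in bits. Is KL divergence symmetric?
D_KL(P||Q) = 0.7704 bits, D_KL(Q||P) = 1.0601 bits. No, KL divergence is not symmetric.

D_KL(P||Q) = Σ P(x) log₂(P(x)/Q(x))

Computing term by term:
  P(1)·log₂(P(1)/Q(1)) = 0.7782·log₂(0.7782/0.3092) = 1.03625
  P(2)·log₂(P(2)/Q(2)) = 0.1733·log₂(0.1733/0.2751) = -0.11554
  P(3)·log₂(P(3)/Q(3)) = 0.0485·log₂(0.0485/0.4157) = -0.15033

D_KL(P||Q) = 1.03625 - 0.11554 - 0.15033 = 0.77038 ≈ 0.7704 bits

D_KL(Q||P) = Σ Q(x) log₂(Q(x)/P(x))

Computing term by term:
  Q(1)·log₂(Q(1)/P(1)) = 0.3092·log₂(0.3092/0.7782) = -0.41173
  Q(2)·log₂(Q(2)/P(2)) = 0.2751·log₂(0.2751/0.1733) = 0.18340
  Q(3)·log₂(Q(3)/P(3)) = 0.4157·log₂(0.4157/0.0485) = 1.28846

D_KL(Q||P) = -0.41173 + 0.18340 + 1.28846 = 1.06013 ≈ 1.0601 bits

These are NOT equal (difference: 0.2897 bits). KL divergence is asymmetric: D_KL(P||Q) ≠ D_KL(Q||P) in general.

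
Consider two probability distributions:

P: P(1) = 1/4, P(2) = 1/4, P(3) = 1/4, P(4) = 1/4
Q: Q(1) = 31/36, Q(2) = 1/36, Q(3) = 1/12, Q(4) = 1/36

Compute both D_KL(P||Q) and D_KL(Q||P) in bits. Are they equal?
D_KL(P||Q) = 1.5351 bits, D_KL(Q||P) = 1.2283 bits. No, they are not equal.

D_KL(P||Q) = Σ P(x) log₂(P(x)/Q(x))

Computing term by term:
  P(1)·log₂(P(1)/Q(1)) = (1/4)·log₂((1/4)/(31/36)) = -0.44607
  P(2)·log₂(P(2)/Q(2)) = (1/4)·log₂((1/4)/(1/36)) = 0.79248
  P(3)·log₂(P(3)/Q(3)) = (1/4)·log₂((1/4)/(1/12)) = 0.39624
  P(4)·log₂(P(4)/Q(4)) = (1/4)·log₂((1/4)/(1/36)) = 0.79248

D_KL(P||Q) = -0.44607 + 0.79248 + 0.39624 + 0.79248 = 1.53513 ≈ 1.5351 bits

D_KL(Q||P) = Σ Q(x) log₂(Q(x)/P(x))

Computing term by term:
  Q(1)·log₂(Q(1)/P(1)) = (31/36)·log₂((31/36)/(1/4)) = 1.53646
  Q(2)·log₂(Q(2)/P(2)) = (1/36)·log₂((1/36)/(1/4)) = -0.08805
  Q(3)·log₂(Q(3)/P(3)) = (1/12)·log₂((1/12)/(1/4)) = -0.13208
  Q(4)·log₂(Q(4)/P(4)) = (1/36)·log₂((1/36)/(1/4)) = -0.08805

D_KL(Q||P) = 1.53646 - 0.08805 - 0.13208 - 0.08805 = 1.22828 ≈ 1.2283 bits

These are NOT equal (difference: 0.3068 bits). KL divergence is asymmetric: D_KL(P||Q) ≠ D_KL(Q||P) in general.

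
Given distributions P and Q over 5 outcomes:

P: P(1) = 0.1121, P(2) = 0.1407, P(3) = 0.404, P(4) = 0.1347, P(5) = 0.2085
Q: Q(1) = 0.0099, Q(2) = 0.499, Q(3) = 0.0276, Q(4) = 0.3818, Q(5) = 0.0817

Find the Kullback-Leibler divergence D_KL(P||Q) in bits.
1.7790 bits

D_KL(P||Q) = Σ P(x) log₂(P(x)/Q(x))

Computing term by term:
  P(1)·log₂(P(1)/Q(1)) = 0.1121·log₂(0.1121/0.0099) = 0.39249
  P(2)·log₂(P(2)/Q(2)) = 0.1407·log₂(0.1407/0.499) = -0.25698
  P(3)·log₂(P(3)/Q(3)) = 0.404·log₂(0.404/0.0276) = 1.56413
  P(4)·log₂(P(4)/Q(4)) = 0.1347·log₂(0.1347/0.3818) = -0.20246
  P(5)·log₂(P(5)/Q(5)) = 0.2085·log₂(0.2085/0.0817) = 0.28182

D_KL(P||Q) = 0.39249 - 0.25698 + 1.56413 - 0.20246 + 0.28182 = 1.77900 ≈ 1.7790 bits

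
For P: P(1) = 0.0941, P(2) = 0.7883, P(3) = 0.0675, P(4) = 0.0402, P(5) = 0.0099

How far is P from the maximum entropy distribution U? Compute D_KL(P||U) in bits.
1.2157 bits

U(i) = 1/5 for all i

D_KL(P||U) = Σ P(x) log₂(P(x) / (1/5))
           = Σ P(x) log₂(P(x)) + log₂(5)
           = log₂(5) - H(P)

H(P) = -Σ P(x) log₂(P(x)):
  -P(1)·log₂(P(1)) = -(0.0941)·log₂(0.0941) = 0.32085
  -P(2)·log₂(P(2)) = -(0.7883)·log₂(0.7883) = 0.27053
  -P(3)·log₂(P(3)) = -(0.0675)·log₂(0.0675) = 0.26251
  -P(4)·log₂(P(4)) = -(0.0402)·log₂(0.0402) = 0.18639
  -P(5)·log₂(P(5)) = -(0.0099)·log₂(0.0099) = 0.06592
H(P) = 0.32085 + 0.27053 + 0.26251 + 0.18639 + 0.06592 = 1.10620 bits

log₂(5) = 2.32193 bits

D_KL(P||U) = 2.32193 - 1.10620 = 1.21573 ≈ 1.2157 bits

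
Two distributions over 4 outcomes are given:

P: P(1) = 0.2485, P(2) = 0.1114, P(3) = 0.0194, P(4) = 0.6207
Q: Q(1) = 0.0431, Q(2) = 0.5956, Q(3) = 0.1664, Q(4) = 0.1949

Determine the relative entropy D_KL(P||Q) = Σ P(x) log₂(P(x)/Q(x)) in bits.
1.3358 bits

D_KL(P||Q) = Σ P(x) log₂(P(x)/Q(x))

Computing term by term:
  P(1)·log₂(P(1)/Q(1)) = 0.2485·log₂(0.2485/0.0431) = 0.62808
  P(2)·log₂(P(2)/Q(2)) = 0.1114·log₂(0.1114/0.5956) = -0.26943
  P(3)·log₂(P(3)/Q(3)) = 0.0194·log₂(0.0194/0.1664) = -0.06015
  P(4)·log₂(P(4)/Q(4)) = 0.6207·log₂(0.6207/0.1949) = 1.03729

D_KL(P||Q) = 0.62808 - 0.26943 - 0.06015 + 1.03729 = 1.33579 ≈ 1.3358 bits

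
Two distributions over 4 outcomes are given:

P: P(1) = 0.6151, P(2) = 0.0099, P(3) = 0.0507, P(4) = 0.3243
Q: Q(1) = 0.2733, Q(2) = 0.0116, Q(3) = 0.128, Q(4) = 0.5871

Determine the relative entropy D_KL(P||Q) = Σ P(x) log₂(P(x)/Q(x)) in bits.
0.3722 bits

D_KL(P||Q) = Σ P(x) log₂(P(x)/Q(x))

Computing term by term:
  P(1)·log₂(P(1)/Q(1)) = 0.6151·log₂(0.6151/0.2733) = 0.71987
  P(2)·log₂(P(2)/Q(2)) = 0.0099·log₂(0.0099/0.0116) = -0.00226
  P(3)·log₂(P(3)/Q(3)) = 0.0507·log₂(0.0507/0.128) = -0.06774
  P(4)·log₂(P(4)/Q(4)) = 0.3243·log₂(0.3243/0.5871) = -0.27769

D_KL(P||Q) = 0.71987 - 0.00226 - 0.06774 - 0.27769 = 0.37218 ≈ 0.3722 bits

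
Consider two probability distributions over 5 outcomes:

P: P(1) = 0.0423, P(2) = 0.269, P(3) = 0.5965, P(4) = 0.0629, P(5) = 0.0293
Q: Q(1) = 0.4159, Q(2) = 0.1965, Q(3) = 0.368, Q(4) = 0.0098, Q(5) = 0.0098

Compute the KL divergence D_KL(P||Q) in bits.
0.6131 bits

D_KL(P||Q) = Σ P(x) log₂(P(x)/Q(x))

Computing term by term:
  P(1)·log₂(P(1)/Q(1)) = 0.0423·log₂(0.0423/0.4159) = -0.13948
  P(2)·log₂(P(2)/Q(2)) = 0.269·log₂(0.269/0.1965) = 0.12188
  P(3)·log₂(P(3)/Q(3)) = 0.5965·log₂(0.5965/0.368) = 0.41565
  P(4)·log₂(P(4)/Q(4)) = 0.0629·log₂(0.0629/0.0098) = 0.16871
  P(5)·log₂(P(5)/Q(5)) = 0.0293·log₂(0.0293/0.0098) = 0.04630

D_KL(P||Q) = -0.13948 + 0.12188 + 0.41565 + 0.16871 + 0.04630 = 0.61306 ≈ 0.6131 bits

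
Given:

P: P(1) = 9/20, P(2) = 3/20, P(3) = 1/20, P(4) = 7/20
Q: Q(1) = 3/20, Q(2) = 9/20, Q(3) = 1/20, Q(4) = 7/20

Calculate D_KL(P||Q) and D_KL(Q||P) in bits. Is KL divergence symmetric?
D_KL(P||Q) = 0.4755 bits, D_KL(Q||P) = 0.4755 bits. The two values coincide for this particular pair, but no — KL divergence is not symmetric in general.

D_KL(P||Q) = Σ P(x) log₂(P(x)/Q(x))

Computing term by term:
  P(1)·log₂(P(1)/Q(1)) = (9/20)·log₂((9/20)/(3/20)) = 0.71323
  P(2)·log₂(P(2)/Q(2)) = (3/20)·log₂((3/20)/(9/20)) = -0.23774
  P(3)·log₂(P(3)/Q(3)) = (1/20)·log₂((1/20)/(1/20)) = 0.00000
  P(4)·log₂(P(4)/Q(4)) = (7/20)·log₂((7/20)/(7/20)) = 0.00000

D_KL(P||Q) = 0.71323 - 0.23774 + 0.00000 + 0.00000 = 0.47549 ≈ 0.4755 bits

D_KL(Q||P) = Σ Q(x) log₂(Q(x)/P(x))

Computing term by term:
  Q(1)·log₂(Q(1)/P(1)) = (3/20)·log₂((3/20)/(9/20)) = -0.23774
  Q(2)·log₂(Q(2)/P(2)) = (9/20)·log₂((9/20)/(3/20)) = 0.71323
  Q(3)·log₂(Q(3)/P(3)) = (1/20)·log₂((1/20)/(1/20)) = 0.00000
  Q(4)·log₂(Q(4)/P(4)) = (7/20)·log₂((7/20)/(7/20)) = 0.00000

D_KL(Q||P) = -0.23774 + 0.71323 + 0.00000 + 0.00000 = 0.47549 ≈ 0.4755 bits

These ARE equal here. Q is P with outcomes relabeled (Q(1) = P(2), Q(2) = P(1)) by a relabeling that is its own inverse, so the two sums contain exactly the same terms in a different order. This is a special case — KL divergence is not symmetric in general: D_KL(P||Q) ≠ D_KL(Q||P) for most P, Q.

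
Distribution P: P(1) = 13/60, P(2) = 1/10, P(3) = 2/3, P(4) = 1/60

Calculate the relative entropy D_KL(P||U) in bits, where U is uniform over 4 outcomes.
0.7013 bits

U(i) = 1/4 for all i

D_KL(P||U) = Σ P(x) log₂(P(x) / (1/4))
           = Σ P(x) log₂(P(x)) + log₂(4)
           = log₂(4) - H(P)

H(P) = -Σ P(x) log₂(P(x)):
  -P(1)·log₂(P(1)) = -(13/60)·log₂(13/60) = 0.47806
  -P(2)·log₂(P(2)) = -(1/10)·log₂(1/10) = 0.33219
  -P(3)·log₂(P(3)) = -(2/3)·log₂(2/3) = 0.38998
  -P(4)·log₂(P(4)) = -(1/60)·log₂(1/60) = 0.09845
H(P) = 0.47806 + 0.33219 + 0.38998 + 0.09845 = 1.29868 bits

log₂(4) = 2.00000 bits

D_KL(P||U) = 2.00000 - 1.29868 = 0.70132 ≈ 0.7013 bits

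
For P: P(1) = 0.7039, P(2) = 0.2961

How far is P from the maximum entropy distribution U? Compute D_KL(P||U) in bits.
0.1235 bits

U(i) = 1/2 for all i

D_KL(P||U) = Σ P(x) log₂(P(x) / (1/2))
           = Σ P(x) log₂(P(x)) + log₂(2)
           = log₂(2) - H(P)

H(P) = -Σ P(x) log₂(P(x)):
  -P(1)·log₂(P(1)) = -(0.7039)·log₂(0.7039) = 0.35657
  -P(2)·log₂(P(2)) = -(0.2961)·log₂(0.2961) = 0.51991
H(P) = 0.35657 + 0.51991 = 0.87648 bits

log₂(2) = 1.00000 bits

D_KL(P||U) = 1.00000 - 0.87648 = 0.12352 ≈ 0.1235 bits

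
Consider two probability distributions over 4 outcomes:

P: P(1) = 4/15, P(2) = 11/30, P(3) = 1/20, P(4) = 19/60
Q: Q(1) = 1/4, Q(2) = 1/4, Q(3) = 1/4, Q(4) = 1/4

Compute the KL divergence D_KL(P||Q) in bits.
0.2193 bits

D_KL(P||Q) = Σ P(x) log₂(P(x)/Q(x))

Computing term by term:
  P(1)·log₂(P(1)/Q(1)) = (4/15)·log₂((4/15)/(1/4)) = 0.02483
  P(2)·log₂(P(2)/Q(2)) = (11/30)·log₂((11/30)/(1/4)) = 0.20260
  P(3)·log₂(P(3)/Q(3)) = (1/20)·log₂((1/20)/(1/4)) = -0.11610
  P(4)·log₂(P(4)/Q(4)) = (19/60)·log₂((19/60)/(1/4)) = 0.10800

D_KL(P||Q) = 0.02483 + 0.20260 - 0.11610 + 0.10800 = 0.21933 ≈ 0.2193 bits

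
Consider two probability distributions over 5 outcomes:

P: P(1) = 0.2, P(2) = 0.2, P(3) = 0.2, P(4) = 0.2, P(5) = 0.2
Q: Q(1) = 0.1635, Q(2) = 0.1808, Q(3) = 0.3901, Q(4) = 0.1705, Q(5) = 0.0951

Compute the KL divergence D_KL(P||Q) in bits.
0.1550 bits

D_KL(P||Q) = Σ P(x) log₂(P(x)/Q(x))

Computing term by term:
  P(1)·log₂(P(1)/Q(1)) = 0.2·log₂(0.2/0.1635) = 0.05814
  P(2)·log₂(P(2)/Q(2)) = 0.2·log₂(0.2/0.1808) = 0.02912
  P(3)·log₂(P(3)/Q(3)) = 0.2·log₂(0.2/0.3901) = -0.19277
  P(4)·log₂(P(4)/Q(4)) = 0.2·log₂(0.2/0.1705) = 0.04605
  P(5)·log₂(P(5)/Q(5)) = 0.2·log₂(0.2/0.0951) = 0.21450

D_KL(P||Q) = 0.05814 + 0.02912 - 0.19277 + 0.04605 + 0.21450 = 0.15504 ≈ 0.1550 bits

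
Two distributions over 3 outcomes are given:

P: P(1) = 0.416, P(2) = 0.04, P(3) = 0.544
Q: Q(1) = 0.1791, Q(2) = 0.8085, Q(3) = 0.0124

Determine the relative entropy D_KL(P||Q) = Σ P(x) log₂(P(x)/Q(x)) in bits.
3.2999 bits

D_KL(P||Q) = Σ P(x) log₂(P(x)/Q(x))

Computing term by term:
  P(1)·log₂(P(1)/Q(1)) = 0.416·log₂(0.416/0.1791) = 0.50578
  P(2)·log₂(P(2)/Q(2)) = 0.04·log₂(0.04/0.8085) = -0.17349
  P(3)·log₂(P(3)/Q(3)) = 0.544·log₂(0.544/0.0124) = 2.96763

D_KL(P||Q) = 0.50578 - 0.17349 + 2.96763 = 3.29992 ≈ 3.2999 bits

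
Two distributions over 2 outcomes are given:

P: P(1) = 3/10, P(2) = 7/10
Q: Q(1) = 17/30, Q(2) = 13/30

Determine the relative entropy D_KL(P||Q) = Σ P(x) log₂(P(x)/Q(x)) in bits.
0.2091 bits

D_KL(P||Q) = Σ P(x) log₂(P(x)/Q(x))

Computing term by term:
  P(1)·log₂(P(1)/Q(1)) = (3/10)·log₂((3/10)/(17/30)) = -0.27526
  P(2)·log₂(P(2)/Q(2)) = (7/10)·log₂((7/10)/(13/30)) = 0.48431

D_KL(P||Q) = -0.27526 + 0.48431 = 0.20905 ≈ 0.2091 bits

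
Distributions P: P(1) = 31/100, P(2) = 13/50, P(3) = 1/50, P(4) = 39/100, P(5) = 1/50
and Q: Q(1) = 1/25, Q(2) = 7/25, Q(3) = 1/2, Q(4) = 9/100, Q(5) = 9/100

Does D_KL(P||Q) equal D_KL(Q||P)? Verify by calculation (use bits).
D_KL(P||Q) = 1.5768 bits, D_KL(Q||P) = 2.2386 bits. No — D_KL(P||Q) ≠ D_KL(Q||P) for this pair.

D_KL(P||Q) = Σ P(x) log₂(P(x)/Q(x))

Computing term by term:
  P(1)·log₂(P(1)/Q(1)) = (31/100)·log₂((31/100)/(1/25)) = 0.91580
  P(2)·log₂(P(2)/Q(2)) = (13/50)·log₂((13/50)/(7/25)) = -0.02780
  P(3)·log₂(P(3)/Q(3)) = (1/50)·log₂((1/50)/(1/2)) = -0.09288
  P(4)·log₂(P(4)/Q(4)) = (39/100)·log₂((39/100)/(9/100)) = 0.82504
  P(5)·log₂(P(5)/Q(5)) = (1/50)·log₂((1/50)/(9/100)) = -0.04340

D_KL(P||Q) = 0.91580 - 0.02780 - 0.09288 + 0.82504 - 0.04340 = 1.57676 ≈ 1.5768 bits

D_KL(Q||P) = Σ Q(x) log₂(Q(x)/P(x))

Computing term by term:
  Q(1)·log₂(Q(1)/P(1)) = (1/25)·log₂((1/25)/(31/100)) = -0.11817
  Q(2)·log₂(Q(2)/P(2)) = (7/25)·log₂((7/25)/(13/50)) = 0.02994
  Q(3)·log₂(Q(3)/P(3)) = (1/2)·log₂((1/2)/(1/50)) = 2.32193
  Q(4)·log₂(Q(4)/P(4)) = (9/100)·log₂((9/100)/(39/100)) = -0.19039
  Q(5)·log₂(Q(5)/P(5)) = (9/100)·log₂((9/100)/(1/50)) = 0.19529

D_KL(Q||P) = -0.11817 + 0.02994 + 2.32193 - 0.19039 + 0.19529 = 2.23860 ≈ 2.2386 bits

These are NOT equal (difference: 0.6618 bits). KL divergence is asymmetric: D_KL(P||Q) ≠ D_KL(Q||P) in general.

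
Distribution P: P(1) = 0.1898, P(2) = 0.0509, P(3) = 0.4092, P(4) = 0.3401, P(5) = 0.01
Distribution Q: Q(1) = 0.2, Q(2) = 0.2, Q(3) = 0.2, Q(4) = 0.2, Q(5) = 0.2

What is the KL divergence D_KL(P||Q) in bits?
0.5251 bits

D_KL(P||Q) = Σ P(x) log₂(P(x)/Q(x))

Computing term by term:
  P(1)·log₂(P(1)/Q(1)) = 0.1898·log₂(0.1898/0.2) = -0.01433
  P(2)·log₂(P(2)/Q(2)) = 0.0509·log₂(0.0509/0.2) = -0.10049
  P(3)·log₂(P(3)/Q(3)) = 0.4092·log₂(0.4092/0.2) = 0.42262
  P(4)·log₂(P(4)/Q(4)) = 0.3401·log₂(0.3401/0.2) = 0.26050
  P(5)·log₂(P(5)/Q(5)) = 0.01·log₂(0.01/0.2) = -0.04322

D_KL(P||Q) = -0.01433 - 0.10049 + 0.42262 + 0.26050 - 0.04322 = 0.52508 ≈ 0.5251 bits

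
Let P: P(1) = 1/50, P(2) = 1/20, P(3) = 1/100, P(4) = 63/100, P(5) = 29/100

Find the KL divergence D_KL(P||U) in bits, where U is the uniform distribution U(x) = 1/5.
0.9887 bits

U(i) = 1/5 for all i

D_KL(P||U) = Σ P(x) log₂(P(x) / (1/5))
           = Σ P(x) log₂(P(x)) + log₂(5)
           = log₂(5) - H(P)

H(P) = -Σ P(x) log₂(P(x)):
  -P(1)·log₂(P(1)) = -(1/50)·log₂(1/50) = 0.11288
  -P(2)·log₂(P(2)) = -(1/20)·log₂(1/20) = 0.21610
  -P(3)·log₂(P(3)) = -(1/100)·log₂(1/100) = 0.06644
  -P(4)·log₂(P(4)) = -(63/100)·log₂(63/100) = 0.41994
  -P(5)·log₂(P(5)) = -(29/100)·log₂(29/100) = 0.51790
H(P) = 0.11288 + 0.21610 + 0.06644 + 0.41994 + 0.51790 = 1.33326 bits

log₂(5) = 2.32193 bits

D_KL(P||U) = 2.32193 - 1.33326 = 0.98867 ≈ 0.9887 bits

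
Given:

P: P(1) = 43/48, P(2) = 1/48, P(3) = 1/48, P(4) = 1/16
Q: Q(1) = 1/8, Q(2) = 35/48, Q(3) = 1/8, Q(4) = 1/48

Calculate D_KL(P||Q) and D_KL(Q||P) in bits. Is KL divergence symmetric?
D_KL(P||Q) = 2.4837 bits, D_KL(Q||P) = 3.6750 bits. No, KL divergence is not symmetric.

D_KL(P||Q) = Σ P(x) log₂(P(x)/Q(x))

Computing term by term:
  P(1)·log₂(P(1)/Q(1)) = (43/48)·log₂((43/48)/(1/8)) = 2.54533
  P(2)·log₂(P(2)/Q(2)) = (1/48)·log₂((1/48)/(35/48)) = -0.10686
  P(3)·log₂(P(3)/Q(3)) = (1/48)·log₂((1/48)/(1/8)) = -0.05385
  P(4)·log₂(P(4)/Q(4)) = (1/16)·log₂((1/16)/(1/48)) = 0.09906

D_KL(P||Q) = 2.54533 - 0.10686 - 0.05385 + 0.09906 = 2.48368 ≈ 2.4837 bits

D_KL(Q||P) = Σ Q(x) log₂(Q(x)/P(x))

Computing term by term:
  Q(1)·log₂(Q(1)/P(1)) = (1/8)·log₂((1/8)/(43/48)) = -0.35516
  Q(2)·log₂(Q(2)/P(2)) = (35/48)·log₂((35/48)/(1/48)) = 3.74010
  Q(3)·log₂(Q(3)/P(3)) = (1/8)·log₂((1/8)/(1/48)) = 0.32312
  Q(4)·log₂(Q(4)/P(4)) = (1/48)·log₂((1/48)/(1/16)) = -0.03302

D_KL(Q||P) = -0.35516 + 3.74010 + 0.32312 - 0.03302 = 3.67504 ≈ 3.6750 bits

These are NOT equal (difference: 1.1913 bits). KL divergence is asymmetric: D_KL(P||Q) ≠ D_KL(Q||P) in general.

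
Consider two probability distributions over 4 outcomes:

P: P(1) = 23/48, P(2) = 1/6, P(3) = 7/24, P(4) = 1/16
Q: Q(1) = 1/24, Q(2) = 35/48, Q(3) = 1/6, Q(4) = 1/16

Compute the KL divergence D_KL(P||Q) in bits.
1.5690 bits

D_KL(P||Q) = Σ P(x) log₂(P(x)/Q(x))

Computing term by term:
  P(1)·log₂(P(1)/Q(1)) = (23/48)·log₂((23/48)/(1/24)) = 1.68837
  P(2)·log₂(P(2)/Q(2)) = (1/6)·log₂((1/6)/(35/48)) = -0.35488
  P(3)·log₂(P(3)/Q(3)) = (7/24)·log₂((7/24)/(1/6)) = 0.23548
  P(4)·log₂(P(4)/Q(4)) = (1/16)·log₂((1/16)/(1/16)) = 0.00000

D_KL(P||Q) = 1.68837 - 0.35488 + 0.23548 + 0.00000 = 1.56897 ≈ 1.5690 bits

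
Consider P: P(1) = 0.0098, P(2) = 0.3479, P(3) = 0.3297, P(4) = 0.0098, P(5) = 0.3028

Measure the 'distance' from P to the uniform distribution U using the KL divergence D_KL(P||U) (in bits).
0.6115 bits

U(i) = 1/5 for all i

D_KL(P||U) = Σ P(x) log₂(P(x) / (1/5))
           = Σ P(x) log₂(P(x)) + log₂(5)
           = log₂(5) - H(P)

H(P) = -Σ P(x) log₂(P(x)):
  -P(1)·log₂(P(1)) = -(0.0098)·log₂(0.0098) = 0.06540
  -P(2)·log₂(P(2)) = -(0.3479)·log₂(0.3479) = 0.52994
  -P(3)·log₂(P(3)) = -(0.3297)·log₂(0.3297) = 0.52778
  -P(4)·log₂(P(4)) = -(0.0098)·log₂(0.0098) = 0.06540
  -P(5)·log₂(P(5)) = -(0.3028)·log₂(0.3028) = 0.52189
H(P) = 0.06540 + 0.52994 + 0.52778 + 0.06540 + 0.52189 = 1.71041 bits

log₂(5) = 2.32193 bits

D_KL(P||U) = 2.32193 - 1.71041 = 0.61152 ≈ 0.6115 bits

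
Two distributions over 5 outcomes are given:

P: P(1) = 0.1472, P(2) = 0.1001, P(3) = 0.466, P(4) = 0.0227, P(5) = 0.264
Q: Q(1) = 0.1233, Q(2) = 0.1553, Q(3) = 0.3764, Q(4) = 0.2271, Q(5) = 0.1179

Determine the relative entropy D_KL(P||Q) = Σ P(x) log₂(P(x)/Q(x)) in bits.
0.3494 bits

D_KL(P||Q) = Σ P(x) log₂(P(x)/Q(x))

Computing term by term:
  P(1)·log₂(P(1)/Q(1)) = 0.1472·log₂(0.1472/0.1233) = 0.03763
  P(2)·log₂(P(2)/Q(2)) = 0.1001·log₂(0.1001/0.1553) = -0.06342
  P(3)·log₂(P(3)/Q(3)) = 0.466·log₂(0.466/0.3764) = 0.14356
  P(4)·log₂(P(4)/Q(4)) = 0.0227·log₂(0.0227/0.2271) = -0.07542
  P(5)·log₂(P(5)/Q(5)) = 0.264·log₂(0.264/0.1179) = 0.30703

D_KL(P||Q) = 0.03763 - 0.06342 + 0.14356 - 0.07542 + 0.30703 = 0.34938 ≈ 0.3494 bits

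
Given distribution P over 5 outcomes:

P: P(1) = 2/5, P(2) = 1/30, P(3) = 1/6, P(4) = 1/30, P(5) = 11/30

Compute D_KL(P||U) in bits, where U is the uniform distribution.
0.5045 bits

U(i) = 1/5 for all i

D_KL(P||U) = Σ P(x) log₂(P(x) / (1/5))
           = Σ P(x) log₂(P(x)) + log₂(5)
           = log₂(5) - H(P)

H(P) = -Σ P(x) log₂(P(x)):
  -P(1)·log₂(P(1)) = -(2/5)·log₂(2/5) = 0.52877
  -P(2)·log₂(P(2)) = -(1/30)·log₂(1/30) = 0.16356
  -P(3)·log₂(P(3)) = -(1/6)·log₂(1/6) = 0.43083
  -P(4)·log₂(P(4)) = -(1/30)·log₂(1/30) = 0.16356
  -P(5)·log₂(P(5)) = -(11/30)·log₂(11/30) = 0.53073
H(P) = 0.52877 + 0.16356 + 0.43083 + 0.16356 + 0.53073 = 1.81745 bits

log₂(5) = 2.32193 bits

D_KL(P||U) = 2.32193 - 1.81745 = 0.50448 ≈ 0.5045 bits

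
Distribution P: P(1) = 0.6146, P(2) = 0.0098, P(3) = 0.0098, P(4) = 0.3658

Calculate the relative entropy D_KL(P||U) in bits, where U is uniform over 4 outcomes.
0.9069 bits

U(i) = 1/4 for all i

D_KL(P||U) = Σ P(x) log₂(P(x) / (1/4))
           = Σ P(x) log₂(P(x)) + log₂(4)
           = log₂(4) - H(P)

H(P) = -Σ P(x) log₂(P(x)):
  -P(1)·log₂(P(1)) = -(0.6146)·log₂(0.6146) = 0.43162
  -P(2)·log₂(P(2)) = -(0.0098)·log₂(0.0098) = 0.06540
  -P(3)·log₂(P(3)) = -(0.0098)·log₂(0.0098) = 0.06540
  -P(4)·log₂(P(4)) = -(0.3658)·log₂(0.3658) = 0.53073
H(P) = 0.43162 + 0.06540 + 0.06540 + 0.53073 = 1.09315 bits

log₂(4) = 2.00000 bits

D_KL(P||U) = 2.00000 - 1.09315 = 0.90685 ≈ 0.9069 bits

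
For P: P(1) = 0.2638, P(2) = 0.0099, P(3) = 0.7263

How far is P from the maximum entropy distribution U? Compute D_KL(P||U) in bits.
0.6768 bits

U(i) = 1/3 for all i

D_KL(P||U) = Σ P(x) log₂(P(x) / (1/3))
           = Σ P(x) log₂(P(x)) + log₂(3)
           = log₂(3) - H(P)

H(P) = -Σ P(x) log₂(P(x)):
  -P(1)·log₂(P(1)) = -(0.2638)·log₂(0.2638) = 0.50715
  -P(2)·log₂(P(2)) = -(0.0099)·log₂(0.0099) = 0.06592
  -P(3)·log₂(P(3)) = -(0.7263)·log₂(0.7263) = 0.33509
H(P) = 0.50715 + 0.06592 + 0.33509 = 0.90816 bits

log₂(3) = 1.58496 bits

D_KL(P||U) = 1.58496 - 0.90816 = 0.67680 ≈ 0.6768 bits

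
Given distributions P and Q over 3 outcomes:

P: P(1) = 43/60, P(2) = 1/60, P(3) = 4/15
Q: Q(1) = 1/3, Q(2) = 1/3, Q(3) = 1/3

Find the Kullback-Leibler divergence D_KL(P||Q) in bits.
0.6336 bits

D_KL(P||Q) = Σ P(x) log₂(P(x)/Q(x))

Computing term by term:
  P(1)·log₂(P(1)/Q(1)) = (43/60)·log₂((43/60)/(1/3)) = 0.79144
  P(2)·log₂(P(2)/Q(2)) = (1/60)·log₂((1/60)/(1/3)) = -0.07203
  P(3)·log₂(P(3)/Q(3)) = (4/15)·log₂((4/15)/(1/3)) = -0.08585

D_KL(P||Q) = 0.79144 - 0.07203 - 0.08585 = 0.63356 ≈ 0.6336 bits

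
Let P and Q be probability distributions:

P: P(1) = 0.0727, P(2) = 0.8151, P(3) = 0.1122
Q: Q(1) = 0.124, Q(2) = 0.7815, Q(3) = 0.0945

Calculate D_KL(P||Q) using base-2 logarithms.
0.0213 bits

D_KL(P||Q) = Σ P(x) log₂(P(x)/Q(x))

Computing term by term:
  P(1)·log₂(P(1)/Q(1)) = 0.0727·log₂(0.0727/0.124) = -0.05600
  P(2)·log₂(P(2)/Q(2)) = 0.8151·log₂(0.8151/0.7815) = 0.04950
  P(3)·log₂(P(3)/Q(3)) = 0.1122·log₂(0.1122/0.0945) = 0.02779

D_KL(P||Q) = -0.05600 + 0.04950 + 0.02779 = 0.02129 ≈ 0.0213 bits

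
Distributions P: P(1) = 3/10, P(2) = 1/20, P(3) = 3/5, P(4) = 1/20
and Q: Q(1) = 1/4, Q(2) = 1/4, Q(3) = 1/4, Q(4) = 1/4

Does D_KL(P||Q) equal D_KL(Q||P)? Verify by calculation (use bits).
D_KL(P||Q) = 0.6045 bits, D_KL(Q||P) = 0.7794 bits. No — D_KL(P||Q) ≠ D_KL(Q||P) for this pair.

D_KL(P||Q) = Σ P(x) log₂(P(x)/Q(x))

Computing term by term:
  P(1)·log₂(P(1)/Q(1)) = (3/10)·log₂((3/10)/(1/4)) = 0.07891
  P(2)·log₂(P(2)/Q(2)) = (1/20)·log₂((1/20)/(1/4)) = -0.11610
  P(3)·log₂(P(3)/Q(3)) = (3/5)·log₂((3/5)/(1/4)) = 0.75782
  P(4)·log₂(P(4)/Q(4)) = (1/20)·log₂((1/20)/(1/4)) = -0.11610

D_KL(P||Q) = 0.07891 - 0.11610 + 0.75782 - 0.11610 = 0.60453 ≈ 0.6045 bits

D_KL(Q||P) = Σ Q(x) log₂(Q(x)/P(x))

Computing term by term:
  Q(1)·log₂(Q(1)/P(1)) = (1/4)·log₂((1/4)/(3/10)) = -0.06576
  Q(2)·log₂(Q(2)/P(2)) = (1/4)·log₂((1/4)/(1/20)) = 0.58048
  Q(3)·log₂(Q(3)/P(3)) = (1/4)·log₂((1/4)/(3/5)) = -0.31576
  Q(4)·log₂(Q(4)/P(4)) = (1/4)·log₂((1/4)/(1/20)) = 0.58048

D_KL(Q||P) = -0.06576 + 0.58048 - 0.31576 + 0.58048 = 0.77944 ≈ 0.7794 bits

These are NOT equal (difference: 0.1749 bits). KL divergence is asymmetric: D_KL(P||Q) ≠ D_KL(Q||P) in general.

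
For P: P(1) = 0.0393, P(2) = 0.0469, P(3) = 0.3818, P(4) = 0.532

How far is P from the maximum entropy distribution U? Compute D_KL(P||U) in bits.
0.5947 bits

U(i) = 1/4 for all i

D_KL(P||U) = Σ P(x) log₂(P(x) / (1/4))
           = Σ P(x) log₂(P(x)) + log₂(4)
           = log₂(4) - H(P)

H(P) = -Σ P(x) log₂(P(x)):
  -P(1)·log₂(P(1)) = -(0.0393)·log₂(0.0393) = 0.18350
  -P(2)·log₂(P(2)) = -(0.0469)·log₂(0.0469) = 0.20703
  -P(3)·log₂(P(3)) = -(0.3818)·log₂(0.3818) = 0.53036
  -P(4)·log₂(P(4)) = -(0.532)·log₂(0.532) = 0.48439
H(P) = 0.18350 + 0.20703 + 0.53036 + 0.48439 = 1.40528 bits

log₂(4) = 2.00000 bits

D_KL(P||U) = 2.00000 - 1.40528 = 0.59472 ≈ 0.5947 bits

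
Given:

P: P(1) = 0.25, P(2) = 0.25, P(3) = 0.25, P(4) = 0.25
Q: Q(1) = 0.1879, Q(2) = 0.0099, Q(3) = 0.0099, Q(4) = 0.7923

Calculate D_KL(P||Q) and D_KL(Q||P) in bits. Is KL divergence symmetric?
D_KL(P||Q) = 2.0161 bits, D_KL(Q||P) = 1.1488 bits. No, KL divergence is not symmetric.

D_KL(P||Q) = Σ P(x) log₂(P(x)/Q(x))

Computing term by term:
  P(1)·log₂(P(1)/Q(1)) = 0.25·log₂(0.25/0.1879) = 0.10299
  P(2)·log₂(P(2)/Q(2)) = 0.25·log₂(0.25/0.0099) = 1.16459
  P(3)·log₂(P(3)/Q(3)) = 0.25·log₂(0.25/0.0099) = 1.16459
  P(4)·log₂(P(4)/Q(4)) = 0.25·log₂(0.25/0.7923) = -0.41603

D_KL(P||Q) = 0.10299 + 1.16459 + 1.16459 - 0.41603 = 2.01614 ≈ 2.0161 bits

D_KL(Q||P) = Σ Q(x) log₂(Q(x)/P(x))

Computing term by term:
  Q(1)·log₂(Q(1)/P(1)) = 0.1879·log₂(0.1879/0.25) = -0.07741
  Q(2)·log₂(Q(2)/P(2)) = 0.0099·log₂(0.0099/0.25) = -0.04612
  Q(3)·log₂(Q(3)/P(3)) = 0.0099·log₂(0.0099/0.25) = -0.04612
  Q(4)·log₂(Q(4)/P(4)) = 0.7923·log₂(0.7923/0.25) = 1.31848

D_KL(Q||P) = -0.07741 - 0.04612 - 0.04612 + 1.31848 = 1.14883 ≈ 1.1488 bits

These are NOT equal (difference: 0.8673 bits). KL divergence is asymmetric: D_KL(P||Q) ≠ D_KL(Q||P) in general.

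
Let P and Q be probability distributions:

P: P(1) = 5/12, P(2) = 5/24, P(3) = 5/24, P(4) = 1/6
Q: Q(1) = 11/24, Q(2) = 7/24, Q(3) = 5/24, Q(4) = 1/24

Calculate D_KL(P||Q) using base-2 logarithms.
0.1749 bits

D_KL(P||Q) = Σ P(x) log₂(P(x)/Q(x))

Computing term by term:
  P(1)·log₂(P(1)/Q(1)) = (5/12)·log₂((5/12)/(11/24)) = -0.05729
  P(2)·log₂(P(2)/Q(2)) = (5/24)·log₂((5/24)/(7/24)) = -0.10113
  P(3)·log₂(P(3)/Q(3)) = (5/24)·log₂((5/24)/(5/24)) = 0.00000
  P(4)·log₂(P(4)/Q(4)) = (1/6)·log₂((1/6)/(1/24)) = 0.33333

D_KL(P||Q) = -0.05729 - 0.10113 + 0.00000 + 0.33333 = 0.17491 ≈ 0.1749 bits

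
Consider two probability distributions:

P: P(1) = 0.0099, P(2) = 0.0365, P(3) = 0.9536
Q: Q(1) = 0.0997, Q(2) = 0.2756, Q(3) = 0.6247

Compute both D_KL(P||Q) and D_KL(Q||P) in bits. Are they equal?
D_KL(P||Q) = 0.4425 bits, D_KL(Q||P) = 0.7548 bits. No, they are not equal.

D_KL(P||Q) = Σ P(x) log₂(P(x)/Q(x))

Computing term by term:
  P(1)·log₂(P(1)/Q(1)) = 0.0099·log₂(0.0099/0.0997) = -0.03299
  P(2)·log₂(P(2)/Q(2)) = 0.0365·log₂(0.0365/0.2756) = -0.10646
  P(3)·log₂(P(3)/Q(3)) = 0.9536·log₂(0.9536/0.6247) = 0.58191

D_KL(P||Q) = -0.03299 - 0.10646 + 0.58191 = 0.44246 ≈ 0.4425 bits

D_KL(Q||P) = Σ Q(x) log₂(Q(x)/P(x))

Computing term by term:
  Q(1)·log₂(Q(1)/P(1)) = 0.0997·log₂(0.0997/0.0099) = 0.33221
  Q(2)·log₂(Q(2)/P(2)) = 0.2756·log₂(0.2756/0.0365) = 0.80382
  Q(3)·log₂(Q(3)/P(3)) = 0.6247·log₂(0.6247/0.9536) = -0.38120

D_KL(Q||P) = 0.33221 + 0.80382 - 0.38120 = 0.75483 ≈ 0.7548 bits

These are NOT equal (difference: 0.3123 bits). KL divergence is asymmetric: D_KL(P||Q) ≠ D_KL(Q||P) in general.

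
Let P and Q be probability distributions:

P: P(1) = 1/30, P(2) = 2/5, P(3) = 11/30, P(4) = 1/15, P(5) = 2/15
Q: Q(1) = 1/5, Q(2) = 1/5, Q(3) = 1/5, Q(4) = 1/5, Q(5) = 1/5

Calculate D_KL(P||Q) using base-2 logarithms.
0.4508 bits

D_KL(P||Q) = Σ P(x) log₂(P(x)/Q(x))

Computing term by term:
  P(1)·log₂(P(1)/Q(1)) = (1/30)·log₂((1/30)/(1/5)) = -0.08617
  P(2)·log₂(P(2)/Q(2)) = (2/5)·log₂((2/5)/(1/5)) = 0.40000
  P(3)·log₂(P(3)/Q(3)) = (11/30)·log₂((11/30)/(1/5)) = 0.32064
  P(4)·log₂(P(4)/Q(4)) = (1/15)·log₂((1/15)/(1/5)) = -0.10566
  P(5)·log₂(P(5)/Q(5)) = (2/15)·log₂((2/15)/(1/5)) = -0.07800

D_KL(P||Q) = -0.08617 + 0.40000 + 0.32064 - 0.10566 - 0.07800 = 0.45081 ≈ 0.4508 bits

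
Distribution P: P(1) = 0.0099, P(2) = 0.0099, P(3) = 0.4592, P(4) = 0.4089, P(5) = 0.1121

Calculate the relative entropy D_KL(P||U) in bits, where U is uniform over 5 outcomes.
0.7930 bits

U(i) = 1/5 for all i

D_KL(P||U) = Σ P(x) log₂(P(x) / (1/5))
           = Σ P(x) log₂(P(x)) + log₂(5)
           = log₂(5) - H(P)

H(P) = -Σ P(x) log₂(P(x)):
  -P(1)·log₂(P(1)) = -(0.0099)·log₂(0.0099) = 0.06592
  -P(2)·log₂(P(2)) = -(0.0099)·log₂(0.0099) = 0.06592
  -P(3)·log₂(P(3)) = -(0.4592)·log₂(0.4592) = 0.51559
  -P(4)·log₂(P(4)) = -(0.4089)·log₂(0.4089) = 0.52755
  -P(5)·log₂(P(5)) = -(0.1121)·log₂(0.1121) = 0.35392
H(P) = 0.06592 + 0.06592 + 0.51559 + 0.52755 + 0.35392 = 1.52890 bits

log₂(5) = 2.32193 bits

D_KL(P||U) = 2.32193 - 1.52890 = 0.79303 ≈ 0.7930 bits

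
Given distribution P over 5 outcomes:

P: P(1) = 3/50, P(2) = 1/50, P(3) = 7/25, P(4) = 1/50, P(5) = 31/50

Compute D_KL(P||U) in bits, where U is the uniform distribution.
0.9108 bits

U(i) = 1/5 for all i

D_KL(P||U) = Σ P(x) log₂(P(x) / (1/5))
           = Σ P(x) log₂(P(x)) + log₂(5)
           = log₂(5) - H(P)

H(P) = -Σ P(x) log₂(P(x)):
  -P(1)·log₂(P(1)) = -(3/50)·log₂(3/50) = 0.24353
  -P(2)·log₂(P(2)) = -(1/50)·log₂(1/50) = 0.11288
  -P(3)·log₂(P(3)) = -(7/25)·log₂(7/25) = 0.51422
  -P(4)·log₂(P(4)) = -(1/50)·log₂(1/50) = 0.11288
  -P(5)·log₂(P(5)) = -(31/50)·log₂(31/50) = 0.42759
H(P) = 0.24353 + 0.11288 + 0.51422 + 0.11288 + 0.42759 = 1.41110 bits

log₂(5) = 2.32193 bits

D_KL(P||U) = 2.32193 - 1.41110 = 0.91083 ≈ 0.9108 bits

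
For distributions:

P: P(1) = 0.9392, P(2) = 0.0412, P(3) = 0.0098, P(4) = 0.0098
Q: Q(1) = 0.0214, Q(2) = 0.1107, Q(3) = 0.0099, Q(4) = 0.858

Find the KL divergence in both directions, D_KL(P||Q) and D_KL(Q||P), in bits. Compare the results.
D_KL(P||Q) = 5.0019 bits, D_KL(Q||P) = 5.5771 bits. D_KL(Q||P) is larger than D_KL(P||Q) by 0.5752 bits; the two directions differ.

D_KL(P||Q) = Σ P(x) log₂(P(x)/Q(x))

Computing term by term:
  P(1)·log₂(P(1)/Q(1)) = 0.9392·log₂(0.9392/0.0214) = 5.12404
  P(2)·log₂(P(2)/Q(2)) = 0.0412·log₂(0.0412/0.1107) = -0.05875
  P(3)·log₂(P(3)/Q(3)) = 0.0098·log₂(0.0098/0.0099) = -0.00014
  P(4)·log₂(P(4)/Q(4)) = 0.0098·log₂(0.0098/0.858) = -0.06323

D_KL(P||Q) = 5.12404 - 0.05875 - 0.00014 - 0.06323 = 5.00192 ≈ 5.0019 bits

D_KL(Q||P) = Σ Q(x) log₂(Q(x)/P(x))

Computing term by term:
  Q(1)·log₂(Q(1)/P(1)) = 0.0214·log₂(0.0214/0.9392) = -0.11675
  Q(2)·log₂(Q(2)/P(2)) = 0.1107·log₂(0.1107/0.0412) = 0.15785
  Q(3)·log₂(Q(3)/P(3)) = 0.0099·log₂(0.0099/0.0098) = 0.00015
  Q(4)·log₂(Q(4)/P(4)) = 0.858·log₂(0.858/0.0098) = 5.53586

D_KL(Q||P) = -0.11675 + 0.15785 + 0.00015 + 5.53586 = 5.57711 ≈ 5.5771 bits

These are NOT equal (difference: 0.5752 bits). KL divergence is asymmetric: D_KL(P||Q) ≠ D_KL(Q||P) in general.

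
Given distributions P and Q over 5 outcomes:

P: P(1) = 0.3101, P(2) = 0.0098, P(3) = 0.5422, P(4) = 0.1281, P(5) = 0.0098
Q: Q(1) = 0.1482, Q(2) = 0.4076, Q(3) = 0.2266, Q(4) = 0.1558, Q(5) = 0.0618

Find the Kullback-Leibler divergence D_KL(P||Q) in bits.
0.8978 bits

D_KL(P||Q) = Σ P(x) log₂(P(x)/Q(x))

Computing term by term:
  P(1)·log₂(P(1)/Q(1)) = 0.3101·log₂(0.3101/0.1482) = 0.33031
  P(2)·log₂(P(2)/Q(2)) = 0.0098·log₂(0.0098/0.4076) = -0.05271
  P(3)·log₂(P(3)/Q(3)) = 0.5422·log₂(0.5422/0.2266) = 0.68245
  P(4)·log₂(P(4)/Q(4)) = 0.1281·log₂(0.1281/0.1558) = -0.03618
  P(5)·log₂(P(5)/Q(5)) = 0.0098·log₂(0.0098/0.0618) = -0.02604

D_KL(P||Q) = 0.33031 - 0.05271 + 0.68245 - 0.03618 - 0.02604 = 0.89783 ≈ 0.8978 bits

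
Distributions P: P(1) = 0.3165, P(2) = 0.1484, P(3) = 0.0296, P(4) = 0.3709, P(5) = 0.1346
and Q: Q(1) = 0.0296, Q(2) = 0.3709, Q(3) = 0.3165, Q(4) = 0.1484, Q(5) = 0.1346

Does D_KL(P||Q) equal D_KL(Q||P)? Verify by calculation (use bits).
D_KL(P||Q) = 1.2748 bits, D_KL(Q||P) = 1.2748 bits. Yes — for this pair D_KL(P||Q) = D_KL(Q||P).

D_KL(P||Q) = Σ P(x) log₂(P(x)/Q(x))

Computing term by term:
  P(1)·log₂(P(1)/Q(1)) = 0.3165·log₂(0.3165/0.0296) = 1.08197
  P(2)·log₂(P(2)/Q(2)) = 0.1484·log₂(0.1484/0.3709) = -0.19612
  P(3)·log₂(P(3)/Q(3)) = 0.0296·log₂(0.0296/0.3165) = -0.10119
  P(4)·log₂(P(4)/Q(4)) = 0.3709·log₂(0.3709/0.1484) = 0.49016
  P(5)·log₂(P(5)/Q(5)) = 0.1346·log₂(0.1346/0.1346) = 0.00000

D_KL(P||Q) = 1.08197 - 0.19612 - 0.10119 + 0.49016 + 0.00000 = 1.27482 ≈ 1.2748 bits

D_KL(Q||P) = Σ Q(x) log₂(Q(x)/P(x))

Computing term by term:
  Q(1)·log₂(Q(1)/P(1)) = 0.0296·log₂(0.0296/0.3165) = -0.10119
  Q(2)·log₂(Q(2)/P(2)) = 0.3709·log₂(0.3709/0.1484) = 0.49016
  Q(3)·log₂(Q(3)/P(3)) = 0.3165·log₂(0.3165/0.0296) = 1.08197
  Q(4)·log₂(Q(4)/P(4)) = 0.1484·log₂(0.1484/0.3709) = -0.19612
  Q(5)·log₂(Q(5)/P(5)) = 0.1346·log₂(0.1346/0.1346) = 0.00000

D_KL(Q||P) = -0.10119 + 0.49016 + 1.08197 - 0.19612 + 0.00000 = 1.27482 ≈ 1.2748 bits

These ARE equal here. Q is P with outcomes relabeled (Q(1) = P(3), Q(2) = P(4), Q(3) = P(1), Q(4) = P(2)) by a relabeling that is its own inverse, so the two sums contain exactly the same terms in a different order. This is a special case — KL divergence is not symmetric in general: D_KL(P||Q) ≠ D_KL(Q||P) for most P, Q.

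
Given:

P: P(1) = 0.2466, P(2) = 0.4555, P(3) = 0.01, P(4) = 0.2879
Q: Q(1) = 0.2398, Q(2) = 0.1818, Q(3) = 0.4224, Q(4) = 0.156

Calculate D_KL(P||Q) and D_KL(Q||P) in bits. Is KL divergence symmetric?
D_KL(P||Q) = 0.8140 bits, D_KL(Q||P) = 1.8927 bits. No, KL divergence is not symmetric.

D_KL(P||Q) = Σ P(x) log₂(P(x)/Q(x))

Computing term by term:
  P(1)·log₂(P(1)/Q(1)) = 0.2466·log₂(0.2466/0.2398) = 0.00995
  P(2)·log₂(P(2)/Q(2)) = 0.4555·log₂(0.4555/0.1818) = 0.60358
  P(3)·log₂(P(3)/Q(3)) = 0.01·log₂(0.01/0.4224) = -0.05401
  P(4)·log₂(P(4)/Q(4)) = 0.2879·log₂(0.2879/0.156) = 0.25451

D_KL(P||Q) = 0.00995 + 0.60358 - 0.05401 + 0.25451 = 0.81403 ≈ 0.8140 bits

D_KL(Q||P) = Σ Q(x) log₂(Q(x)/P(x))

Computing term by term:
  Q(1)·log₂(Q(1)/P(1)) = 0.2398·log₂(0.2398/0.2466) = -0.00967
  Q(2)·log₂(Q(2)/P(2)) = 0.1818·log₂(0.1818/0.4555) = -0.24090
  Q(3)·log₂(Q(3)/P(3)) = 0.4224·log₂(0.4224/0.01) = 2.28119
  Q(4)·log₂(Q(4)/P(4)) = 0.156·log₂(0.156/0.2879) = -0.13791

D_KL(Q||P) = -0.00967 - 0.24090 + 2.28119 - 0.13791 = 1.89271 ≈ 1.8927 bits

These are NOT equal (difference: 1.0787 bits). KL divergence is asymmetric: D_KL(P||Q) ≠ D_KL(Q||P) in general.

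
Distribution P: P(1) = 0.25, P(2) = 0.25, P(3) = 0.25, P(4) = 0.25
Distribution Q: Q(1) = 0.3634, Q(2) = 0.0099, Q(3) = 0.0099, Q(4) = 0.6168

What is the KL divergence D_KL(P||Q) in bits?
1.8686 bits

D_KL(P||Q) = Σ P(x) log₂(P(x)/Q(x))

Computing term by term:
  P(1)·log₂(P(1)/Q(1)) = 0.25·log₂(0.25/0.3634) = -0.13491
  P(2)·log₂(P(2)/Q(2)) = 0.25·log₂(0.25/0.0099) = 1.16459
  P(3)·log₂(P(3)/Q(3)) = 0.25·log₂(0.25/0.0099) = 1.16459
  P(4)·log₂(P(4)/Q(4)) = 0.25·log₂(0.25/0.6168) = -0.32572

D_KL(P||Q) = -0.13491 + 1.16459 + 1.16459 - 0.32572 = 1.86855 ≈ 1.8686 bits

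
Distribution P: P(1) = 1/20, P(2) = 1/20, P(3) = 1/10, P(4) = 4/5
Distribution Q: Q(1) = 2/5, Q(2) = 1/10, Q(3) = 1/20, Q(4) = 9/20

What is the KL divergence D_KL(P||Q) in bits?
0.5641 bits

D_KL(P||Q) = Σ P(x) log₂(P(x)/Q(x))

Computing term by term:
  P(1)·log₂(P(1)/Q(1)) = (1/20)·log₂((1/20)/(2/5)) = -0.15000
  P(2)·log₂(P(2)/Q(2)) = (1/20)·log₂((1/20)/(1/10)) = -0.05000
  P(3)·log₂(P(3)/Q(3)) = (1/10)·log₂((1/10)/(1/20)) = 0.10000
  P(4)·log₂(P(4)/Q(4)) = (4/5)·log₂((4/5)/(9/20)) = 0.66406

D_KL(P||Q) = -0.15000 - 0.05000 + 0.10000 + 0.66406 = 0.56406 ≈ 0.5641 bits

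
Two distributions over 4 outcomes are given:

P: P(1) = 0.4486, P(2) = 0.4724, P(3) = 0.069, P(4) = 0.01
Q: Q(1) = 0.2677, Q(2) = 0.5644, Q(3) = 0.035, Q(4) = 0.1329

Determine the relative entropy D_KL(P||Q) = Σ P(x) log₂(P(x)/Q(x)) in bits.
0.2431 bits

D_KL(P||Q) = Σ P(x) log₂(P(x)/Q(x))

Computing term by term:
  P(1)·log₂(P(1)/Q(1)) = 0.4486·log₂(0.4486/0.2677) = 0.33412
  P(2)·log₂(P(2)/Q(2)) = 0.4724·log₂(0.4724/0.5644) = -0.12127
  P(3)·log₂(P(3)/Q(3)) = 0.069·log₂(0.069/0.035) = 0.06757
  P(4)·log₂(P(4)/Q(4)) = 0.01·log₂(0.01/0.1329) = -0.03732

D_KL(P||Q) = 0.33412 - 0.12127 + 0.06757 - 0.03732 = 0.24310 ≈ 0.2431 bits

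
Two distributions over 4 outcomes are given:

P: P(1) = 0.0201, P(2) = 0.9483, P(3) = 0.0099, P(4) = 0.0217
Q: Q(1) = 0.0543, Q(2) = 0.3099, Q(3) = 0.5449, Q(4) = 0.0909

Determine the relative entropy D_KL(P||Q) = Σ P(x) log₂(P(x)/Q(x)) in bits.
1.3992 bits

D_KL(P||Q) = Σ P(x) log₂(P(x)/Q(x))

Computing term by term:
  P(1)·log₂(P(1)/Q(1)) = 0.0201·log₂(0.0201/0.0543) = -0.02882
  P(2)·log₂(P(2)/Q(2)) = 0.9483·log₂(0.9483/0.3099) = 1.53012
  P(3)·log₂(P(3)/Q(3)) = 0.0099·log₂(0.0099/0.5449) = -0.05725
  P(4)·log₂(P(4)/Q(4)) = 0.0217·log₂(0.0217/0.0909) = -0.04484

D_KL(P||Q) = -0.02882 + 1.53012 - 0.05725 - 0.04484 = 1.39921 ≈ 1.3992 bits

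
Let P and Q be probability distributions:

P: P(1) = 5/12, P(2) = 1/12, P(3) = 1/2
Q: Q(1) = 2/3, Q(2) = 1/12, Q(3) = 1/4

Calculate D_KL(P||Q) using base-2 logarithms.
0.2175 bits

D_KL(P||Q) = Σ P(x) log₂(P(x)/Q(x))

Computing term by term:
  P(1)·log₂(P(1)/Q(1)) = (5/12)·log₂((5/12)/(2/3)) = -0.28253
  P(2)·log₂(P(2)/Q(2)) = (1/12)·log₂((1/12)/(1/12)) = 0.00000
  P(3)·log₂(P(3)/Q(3)) = (1/2)·log₂((1/2)/(1/4)) = 0.50000

D_KL(P||Q) = -0.28253 + 0.00000 + 0.50000 = 0.21747 ≈ 0.2175 bits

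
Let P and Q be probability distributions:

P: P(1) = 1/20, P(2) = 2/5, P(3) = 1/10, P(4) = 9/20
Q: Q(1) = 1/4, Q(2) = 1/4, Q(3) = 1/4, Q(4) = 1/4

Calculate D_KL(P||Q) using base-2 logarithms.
0.4045 bits

D_KL(P||Q) = Σ P(x) log₂(P(x)/Q(x))

Computing term by term:
  P(1)·log₂(P(1)/Q(1)) = (1/20)·log₂((1/20)/(1/4)) = -0.11610
  P(2)·log₂(P(2)/Q(2)) = (2/5)·log₂((2/5)/(1/4)) = 0.27123
  P(3)·log₂(P(3)/Q(3)) = (1/10)·log₂((1/10)/(1/4)) = -0.13219
  P(4)·log₂(P(4)/Q(4)) = (9/20)·log₂((9/20)/(1/4)) = 0.38160

D_KL(P||Q) = -0.11610 + 0.27123 - 0.13219 + 0.38160 = 0.40454 ≈ 0.4045 bits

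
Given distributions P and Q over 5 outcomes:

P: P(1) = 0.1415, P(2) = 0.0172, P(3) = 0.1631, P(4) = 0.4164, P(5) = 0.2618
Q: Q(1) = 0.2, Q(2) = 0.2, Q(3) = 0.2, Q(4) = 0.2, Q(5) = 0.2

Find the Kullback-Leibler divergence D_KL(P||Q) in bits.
0.3627 bits

D_KL(P||Q) = Σ P(x) log₂(P(x)/Q(x))

Computing term by term:
  P(1)·log₂(P(1)/Q(1)) = 0.1415·log₂(0.1415/0.2) = -0.07064
  P(2)·log₂(P(2)/Q(2)) = 0.0172·log₂(0.0172/0.2) = -0.06088
  P(3)·log₂(P(3)/Q(3)) = 0.1631·log₂(0.1631/0.2) = -0.04799
  P(4)·log₂(P(4)/Q(4)) = 0.4164·log₂(0.4164/0.2) = 0.44054
  P(5)·log₂(P(5)/Q(5)) = 0.2618·log₂(0.2618/0.2) = 0.10170

D_KL(P||Q) = -0.07064 - 0.06088 - 0.04799 + 0.44054 + 0.10170 = 0.36273 ≈ 0.3627 bits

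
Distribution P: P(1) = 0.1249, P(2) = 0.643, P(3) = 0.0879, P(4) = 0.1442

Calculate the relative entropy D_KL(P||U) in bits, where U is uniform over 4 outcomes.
0.5043 bits

U(i) = 1/4 for all i

D_KL(P||U) = Σ P(x) log₂(P(x) / (1/4))
           = Σ P(x) log₂(P(x)) + log₂(4)
           = log₂(4) - H(P)

H(P) = -Σ P(x) log₂(P(x)):
  -P(1)·log₂(P(1)) = -(0.1249)·log₂(0.1249) = 0.37484
  -P(2)·log₂(P(2)) = -(0.643)·log₂(0.643) = 0.40966
  -P(3)·log₂(P(3)) = -(0.0879)·log₂(0.0879) = 0.30835
  -P(4)·log₂(P(4)) = -(0.1442)·log₂(0.1442) = 0.40287
H(P) = 0.37484 + 0.40966 + 0.30835 + 0.40287 = 1.49572 bits

log₂(4) = 2.00000 bits

D_KL(P||U) = 2.00000 - 1.49572 = 0.50428 ≈ 0.5043 bits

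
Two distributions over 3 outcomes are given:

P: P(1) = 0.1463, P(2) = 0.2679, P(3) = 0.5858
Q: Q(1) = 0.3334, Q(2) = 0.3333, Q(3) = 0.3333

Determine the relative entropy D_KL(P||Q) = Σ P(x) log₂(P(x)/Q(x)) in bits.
0.2183 bits

D_KL(P||Q) = Σ P(x) log₂(P(x)/Q(x))

Computing term by term:
  P(1)·log₂(P(1)/Q(1)) = 0.1463·log₂(0.1463/0.3334) = -0.17385
  P(2)·log₂(P(2)/Q(2)) = 0.2679·log₂(0.2679/0.3333) = -0.08442
  P(3)·log₂(P(3)/Q(3)) = 0.5858·log₂(0.5858/0.3333) = 0.47660

D_KL(P||Q) = -0.17385 - 0.08442 + 0.47660 = 0.21833 ≈ 0.2183 bits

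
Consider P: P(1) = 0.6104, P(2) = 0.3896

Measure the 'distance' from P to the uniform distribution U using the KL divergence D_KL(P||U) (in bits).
0.0355 bits

U(i) = 1/2 for all i

D_KL(P||U) = Σ P(x) log₂(P(x) / (1/2))
           = Σ P(x) log₂(P(x)) + log₂(2)
           = log₂(2) - H(P)

H(P) = -Σ P(x) log₂(P(x)):
  -P(1)·log₂(P(1)) = -(0.6104)·log₂(0.6104) = 0.43471
  -P(2)·log₂(P(2)) = -(0.3896)·log₂(0.3896) = 0.52983
H(P) = 0.43471 + 0.52983 = 0.96454 bits

log₂(2) = 1.00000 bits

D_KL(P||U) = 1.00000 - 0.96454 = 0.03546 ≈ 0.0355 bits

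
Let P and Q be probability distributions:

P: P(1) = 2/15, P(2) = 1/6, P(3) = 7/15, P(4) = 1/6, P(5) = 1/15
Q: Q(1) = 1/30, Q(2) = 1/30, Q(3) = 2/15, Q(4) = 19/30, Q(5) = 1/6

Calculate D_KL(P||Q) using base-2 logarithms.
1.0880 bits

D_KL(P||Q) = Σ P(x) log₂(P(x)/Q(x))

Computing term by term:
  P(1)·log₂(P(1)/Q(1)) = (2/15)·log₂((2/15)/(1/30)) = 0.26667
  P(2)·log₂(P(2)/Q(2)) = (1/6)·log₂((1/6)/(1/30)) = 0.38699
  P(3)·log₂(P(3)/Q(3)) = (7/15)·log₂((7/15)/(2/15)) = 0.84343
  P(4)·log₂(P(4)/Q(4)) = (1/6)·log₂((1/6)/(19/30)) = -0.32100
  P(5)·log₂(P(5)/Q(5)) = (1/15)·log₂((1/15)/(1/6)) = -0.08813

D_KL(P||Q) = 0.26667 + 0.38699 + 0.84343 - 0.32100 - 0.08813 = 1.08796 ≈ 1.0880 bits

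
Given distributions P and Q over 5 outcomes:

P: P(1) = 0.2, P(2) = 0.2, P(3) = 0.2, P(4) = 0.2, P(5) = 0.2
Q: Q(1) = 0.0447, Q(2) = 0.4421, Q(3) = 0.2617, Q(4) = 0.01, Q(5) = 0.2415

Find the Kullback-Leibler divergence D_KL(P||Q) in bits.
0.9359 bits

D_KL(P||Q) = Σ P(x) log₂(P(x)/Q(x))

Computing term by term:
  P(1)·log₂(P(1)/Q(1)) = 0.2·log₂(0.2/0.0447) = 0.43233
  P(2)·log₂(P(2)/Q(2)) = 0.2·log₂(0.2/0.4421) = -0.22887
  P(3)·log₂(P(3)/Q(3)) = 0.2·log₂(0.2/0.2617) = -0.07758
  P(4)·log₂(P(4)/Q(4)) = 0.2·log₂(0.2/0.01) = 0.86439
  P(5)·log₂(P(5)/Q(5)) = 0.2·log₂(0.2/0.2415) = -0.05440

D_KL(P||Q) = 0.43233 - 0.22887 - 0.07758 + 0.86439 - 0.05440 = 0.93587 ≈ 0.9359 bits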